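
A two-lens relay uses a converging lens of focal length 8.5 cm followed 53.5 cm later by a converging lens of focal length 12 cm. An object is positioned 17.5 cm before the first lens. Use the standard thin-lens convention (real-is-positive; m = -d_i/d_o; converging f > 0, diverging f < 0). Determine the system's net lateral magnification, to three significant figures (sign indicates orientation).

0.454

First lens: d_i1 = 1/(1/8.5 - 1/17.5) = 16.528 cm.
m_1 = -(16.528)/17.5 = -0.9444.
Object distance for lens 2: d_o2 = 53.5 - 16.528 = 36.972 cm.
Second lens: d_i2 = 1/(1/12 - 1/(36.972)) = 17.766 cm.
m_2 = -(17.766)/(36.972) = -0.4805.
Overall magnification: m = m_1 m_2 = 0.4538.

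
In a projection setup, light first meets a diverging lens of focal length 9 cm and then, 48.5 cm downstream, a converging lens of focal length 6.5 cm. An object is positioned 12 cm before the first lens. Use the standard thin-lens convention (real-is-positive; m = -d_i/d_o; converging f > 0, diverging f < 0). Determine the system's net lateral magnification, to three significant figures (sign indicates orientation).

-0.0591

Applying the thin-lens equation to the first lens, 1/(-9) = 1/12 + 1/d_i1, which gives d_i1 = -5.143 cm.
Its lateral magnification is m_1 = -d_i1/d_o1 = -(-5.143)/12 = 0.4286.
The intermediate image is virtual, 5.143 cm to the left of lens 1, so d_o2 = L - d_i1 = 48.5 - (-5.143) = 53.643 cm.
Applying the thin-lens equation again with f_2 = 6.5 cm and d_o2 = 53.643 cm gives d_i2 = 7.396 cm.
m_2 = -(7.396)/(53.643) = -0.1379.
Total m = m_1 x m_2 = (0.4286)(-0.1379) = -0.0591.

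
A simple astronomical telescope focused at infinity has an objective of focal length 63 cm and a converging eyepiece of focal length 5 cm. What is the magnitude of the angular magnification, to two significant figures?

|M| = f_obj/|f_eye| = 63/5 = 12.600.

13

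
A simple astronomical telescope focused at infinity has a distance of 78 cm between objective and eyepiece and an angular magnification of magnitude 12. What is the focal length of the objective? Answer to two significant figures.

72 cm

In normal adjustment the tube length equals f_obj + f_eye and |M| = f_obj/f_eye.
So f_obj = 12 f_eye and 12 f_eye + f_eye = 78 cm, giving f_eye = 78/13 = 6.000 cm and f_obj = 72.000 cm.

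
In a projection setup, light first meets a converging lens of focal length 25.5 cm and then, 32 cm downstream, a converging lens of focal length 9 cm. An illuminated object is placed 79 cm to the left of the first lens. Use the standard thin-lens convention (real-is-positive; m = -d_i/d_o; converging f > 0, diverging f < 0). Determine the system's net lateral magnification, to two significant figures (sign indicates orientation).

-0.29

Applying the thin-lens equation to the first lens, 1/25.5 = 1/79 + 1/d_i1, which gives d_i1 = 37.654 cm.
Its lateral magnification is m_1 = -d_i1/d_o1 = -(37.654)/79 = -0.4766.
This image would form 37.654 cm past lens 1, i.e. 5.654 cm beyond lens 2, so it is a virtual object for lens 2: d_o2 = 32 - 37.654 = -5.654 cm.
Applying the thin-lens equation again with f_2 = 9 cm and d_o2 = -5.654 cm gives d_i2 = 3.473 cm.
m_2 = -(3.473)/(-5.654) = 0.6142.
The system's lateral magnification is m_1 m_2 = (-0.4766)(0.6142) = -0.2927.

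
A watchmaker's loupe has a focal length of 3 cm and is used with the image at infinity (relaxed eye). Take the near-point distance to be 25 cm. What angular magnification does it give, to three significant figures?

M = D/f = 25/3 = 8.333.

8.33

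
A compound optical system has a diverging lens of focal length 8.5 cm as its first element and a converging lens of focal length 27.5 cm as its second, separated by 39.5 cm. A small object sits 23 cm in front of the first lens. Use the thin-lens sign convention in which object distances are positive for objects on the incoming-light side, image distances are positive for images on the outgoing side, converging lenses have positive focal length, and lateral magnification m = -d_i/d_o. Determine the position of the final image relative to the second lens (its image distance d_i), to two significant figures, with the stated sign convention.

First lens: d_i1 = 1/(1/(-8.5) - 1/23) = -6.206 cm.
With d_i1 < 0 the first image is virtual and lies on the object side; the object distance for lens 2 is d_o2 = 39.5 - (-6.206) = 45.706 cm.
Second lens: d_i2 = 1/(1/27.5 - 1/(45.706)) = 69.038 cm.

69 cm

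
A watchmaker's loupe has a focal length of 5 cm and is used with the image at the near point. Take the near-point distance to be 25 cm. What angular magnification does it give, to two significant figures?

M = 1 + D/f = 1 + 25/5 = 6.000.

6.0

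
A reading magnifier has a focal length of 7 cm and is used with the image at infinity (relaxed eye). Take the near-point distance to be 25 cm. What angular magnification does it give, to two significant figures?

M = D/f = 25/7 = 3.571.

3.6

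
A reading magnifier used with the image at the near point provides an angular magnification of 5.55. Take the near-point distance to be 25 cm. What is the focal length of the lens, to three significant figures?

5.49 cm

For the image at the near point, M = 1 + D/f.
f = D/(M - 1) = 25/(5.55 - 1) = 5.495 cm.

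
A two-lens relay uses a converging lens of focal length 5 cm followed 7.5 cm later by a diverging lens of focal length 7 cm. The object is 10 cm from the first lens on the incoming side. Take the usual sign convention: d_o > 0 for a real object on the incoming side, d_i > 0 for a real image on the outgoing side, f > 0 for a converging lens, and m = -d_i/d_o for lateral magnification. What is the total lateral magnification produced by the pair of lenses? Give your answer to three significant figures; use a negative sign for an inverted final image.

First lens: d_i1 = 1/(1/5 - 1/10) = 10.000 cm.
m_1 = -(10.000)/10 = -1.0000.
This image would form 10.000 cm past lens 1, i.e. 2.500 cm beyond lens 2, so it is a virtual object for lens 2: d_o2 = 7.5 - 10.000 = -2.500 cm.
Second lens: d_i2 = 1/(1/(-7) - 1/(-2.500)) = 3.889 cm.
m_2 = -(3.889)/(-2.500) = 1.5556.
Overall magnification: m = m_1 m_2 = -1.5556.

-1.56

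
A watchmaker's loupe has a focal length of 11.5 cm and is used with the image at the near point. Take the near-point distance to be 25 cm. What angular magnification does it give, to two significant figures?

M = 1 + D/f = 1 + 25/11.5 = 3.174.

3.2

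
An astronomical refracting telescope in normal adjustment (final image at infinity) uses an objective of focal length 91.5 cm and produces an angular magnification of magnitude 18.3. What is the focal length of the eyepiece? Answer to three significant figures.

|M| = f_obj/f_eye, so f_eye = f_obj/|M| = 91.5/18.3 = 5.000 cm.

5.00 cm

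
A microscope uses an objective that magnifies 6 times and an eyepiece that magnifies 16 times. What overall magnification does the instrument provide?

96

The overall magnification of a compound microscope is the product of the objective and eyepiece magnifications:
M = M_obj x M_eye = 6 x 16 = 96.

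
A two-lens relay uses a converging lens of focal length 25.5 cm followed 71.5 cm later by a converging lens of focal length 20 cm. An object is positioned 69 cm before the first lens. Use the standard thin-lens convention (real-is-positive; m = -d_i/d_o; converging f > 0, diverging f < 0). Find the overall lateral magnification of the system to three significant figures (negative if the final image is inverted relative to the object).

1.06

First lens: d_i1 = 1/(1/25.5 - 1/69) = 40.448 cm.
m_1 = -(40.448)/69 = -0.5862.
The intermediate image is 40.448 cm to the right of lens 1, so d_o2 = L - d_i1 = 71.5 - 40.448 = 31.052 cm.
Second lens: d_i2 = 1/(1/20 - 1/(31.052)) = 56.193 cm.
m_2 = -(56.193)/(31.052) = -1.8097.
The system's lateral magnification is m_1 m_2 = (-0.5862)(-1.8097) = 1.0608.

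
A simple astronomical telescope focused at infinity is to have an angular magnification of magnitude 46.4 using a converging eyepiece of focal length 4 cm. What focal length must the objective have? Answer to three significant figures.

|M| = f_obj/|f_eye|, so f_obj = |M| x |f_eye| = 46.4 x 4 = 185.600 cm.

186 cm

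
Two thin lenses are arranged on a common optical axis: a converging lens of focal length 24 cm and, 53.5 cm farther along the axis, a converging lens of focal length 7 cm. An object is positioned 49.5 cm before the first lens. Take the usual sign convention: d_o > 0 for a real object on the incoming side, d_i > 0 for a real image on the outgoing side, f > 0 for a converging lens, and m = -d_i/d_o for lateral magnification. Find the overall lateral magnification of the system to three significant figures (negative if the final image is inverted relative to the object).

Lens 1: 1/d_i1 = 1/f_1 - 1/d_o1 = 1/24 - 1/49.5 = 0.02146 cm^-1, so d_i1 = 46.588 cm.
m_1 = -(46.588)/49.5 = -0.9412.
Object distance for lens 2: d_o2 = 53.5 - 46.588 = 6.912 cm.
Lens 2: 1/d_i2 = 1/f_2 - 1/d_o2 = 1/7 - 1/(6.912) = -0.00182 cm^-1, so d_i2 = -548.333 cm.
m_2 = -(-548.333)/(6.912) = 79.3333.
Overall magnification: m = m_1 m_2 = -74.6667.

-74.7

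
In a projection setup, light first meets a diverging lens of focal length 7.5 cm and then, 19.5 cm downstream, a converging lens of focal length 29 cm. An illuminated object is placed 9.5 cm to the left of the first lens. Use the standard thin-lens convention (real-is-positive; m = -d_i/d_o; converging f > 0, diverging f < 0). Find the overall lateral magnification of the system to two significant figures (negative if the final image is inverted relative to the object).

2.4

Applying the thin-lens equation to the first lens, 1/(-7.5) = 1/9.5 + 1/d_i1, which gives d_i1 = -4.191 cm.
Its lateral magnification is m_1 = -d_i1/d_o1 = -(-4.191)/9.5 = 0.4412.
With d_i1 < 0 the first image is virtual and lies on the object side; the object distance for lens 2 is d_o2 = 19.5 - (-4.191) = 23.691 cm.
Applying the thin-lens equation again with f_2 = 29 cm and d_o2 = 23.691 cm gives d_i2 = -129.416 cm.
m_2 = -(-129.416)/(23.691) = 5.4626.
Overall magnification: m = m_1 m_2 = 2.4100.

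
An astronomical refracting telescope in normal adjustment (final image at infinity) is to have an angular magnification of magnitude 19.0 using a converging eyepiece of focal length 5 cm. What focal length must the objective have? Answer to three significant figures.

95.0 cm

|M| = f_obj/|f_eye|, so f_obj = |M| x |f_eye| = 19.0 x 5 = 95.000 cm.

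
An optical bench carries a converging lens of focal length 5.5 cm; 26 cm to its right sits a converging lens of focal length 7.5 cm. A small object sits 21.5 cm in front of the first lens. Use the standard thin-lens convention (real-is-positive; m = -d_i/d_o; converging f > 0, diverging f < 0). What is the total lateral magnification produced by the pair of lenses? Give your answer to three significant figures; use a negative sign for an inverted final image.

0.232

Applying the thin-lens equation to the first lens, 1/5.5 = 1/21.5 + 1/d_i1, which gives d_i1 = 7.391 cm.
Its lateral magnification is m_1 = -d_i1/d_o1 = -(7.391)/21.5 = -0.3438.
Object distance for lens 2: d_o2 = 26 - 7.391 = 18.609 cm.
Applying the thin-lens equation again with f_2 = 7.5 cm and d_o2 = 18.609 cm gives d_i2 = 12.563 cm.
m_2 = -(12.563)/(18.609) = -0.6751.
Overall magnification: m = m_1 m_2 = 0.2321.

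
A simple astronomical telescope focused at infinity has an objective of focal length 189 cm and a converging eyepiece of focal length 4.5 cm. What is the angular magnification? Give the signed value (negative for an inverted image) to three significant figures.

-42.0

M = -f_obj/f_eye = -189/(4.5) = -42.000.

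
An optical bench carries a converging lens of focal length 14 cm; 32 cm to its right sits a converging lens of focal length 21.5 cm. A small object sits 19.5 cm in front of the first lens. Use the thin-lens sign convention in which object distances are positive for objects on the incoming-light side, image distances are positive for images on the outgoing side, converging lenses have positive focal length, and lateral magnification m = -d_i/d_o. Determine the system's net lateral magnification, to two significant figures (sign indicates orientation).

-1.4

First lens: d_i1 = 1/(1/14 - 1/19.5) = 49.636 cm.
m_1 = -(49.636)/19.5 = -2.5455.
This image would form 49.636 cm past lens 1, i.e. 17.636 cm beyond lens 2, so it is a virtual object for lens 2: d_o2 = 32 - 49.636 = -17.636 cm.
Second lens: d_i2 = 1/(1/21.5 - 1/(-17.636)) = 9.689 cm.
m_2 = -(9.689)/(-17.636) = 0.5494.
Total m = m_1 x m_2 = (-2.5455)(0.5494) = -1.3984.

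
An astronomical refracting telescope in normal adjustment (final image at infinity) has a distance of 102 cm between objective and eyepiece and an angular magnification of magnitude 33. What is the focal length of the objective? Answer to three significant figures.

In normal adjustment the tube length equals f_obj + f_eye and |M| = f_obj/f_eye.
So f_obj = 33 f_eye and 33 f_eye + f_eye = 102 cm, giving f_eye = 102/34 = 3.000 cm and f_obj = 99.000 cm.

99.0 cm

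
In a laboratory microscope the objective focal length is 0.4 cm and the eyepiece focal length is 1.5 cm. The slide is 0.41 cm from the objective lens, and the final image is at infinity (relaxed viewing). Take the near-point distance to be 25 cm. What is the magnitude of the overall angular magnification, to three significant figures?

Objective: 1/d_i = 1/f_obj - 1/d_o = 1/0.4 - 1/0.41 = 0.06098 cm^-1, so d_i = 16.400 cm.
m_obj = -d_i/d_o = -16.400/0.41 = -40.000.
Eyepiece angular magnification (image at infinity): M_eye = D/f_e = 25/1.5 = 16.667.
Overall M = m_obj x M_eye = (-40.000)(16.667) = -666.67.
|M| = 666.67.

667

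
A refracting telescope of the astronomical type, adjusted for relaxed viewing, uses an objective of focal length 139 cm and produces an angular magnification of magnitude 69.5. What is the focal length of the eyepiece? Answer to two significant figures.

2.0 cm

|M| = f_obj/f_eye, so f_eye = f_obj/|M| = 139/69.5 = 2.000 cm.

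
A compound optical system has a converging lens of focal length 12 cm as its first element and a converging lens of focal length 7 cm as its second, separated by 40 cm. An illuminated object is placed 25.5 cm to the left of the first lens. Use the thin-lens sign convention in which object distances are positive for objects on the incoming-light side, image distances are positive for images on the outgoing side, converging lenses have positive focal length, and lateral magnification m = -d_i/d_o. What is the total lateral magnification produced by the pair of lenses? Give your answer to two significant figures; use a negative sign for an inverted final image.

Lens 1: 1/d_i1 = 1/f_1 - 1/d_o1 = 1/12 - 1/25.5 = 0.04412 cm^-1, so d_i1 = 22.667 cm.
m_1 = -(22.667)/25.5 = -0.8889.
That image sits 17.333 cm in front of the second lens, so d_o2 = 17.333 cm.
Lens 2: 1/d_i2 = 1/f_2 - 1/d_o2 = 1/7 - 1/(17.333) = 0.08516 cm^-1, so d_i2 = 11.742 cm.
m_2 = -(11.742)/(17.333) = -0.6774.
Total m = m_1 x m_2 = (-0.8889)(-0.6774) = 0.6022.

0.60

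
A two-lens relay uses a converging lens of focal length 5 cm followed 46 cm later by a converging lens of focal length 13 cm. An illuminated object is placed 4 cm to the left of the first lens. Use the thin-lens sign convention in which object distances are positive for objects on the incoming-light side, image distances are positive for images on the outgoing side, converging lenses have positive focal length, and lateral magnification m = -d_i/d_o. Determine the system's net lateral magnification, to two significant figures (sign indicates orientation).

Applying the thin-lens equation to the first lens, 1/5 = 1/4 + 1/d_i1, which gives d_i1 = -20.000 cm.
Its lateral magnification is m_1 = -d_i1/d_o1 = -(-20.000)/4 = 5.0000.
With d_i1 < 0 the first image is virtual and lies on the object side; the object distance for lens 2 is d_o2 = 46 - (-20.000) = 66.000 cm.
Applying the thin-lens equation again with f_2 = 13 cm and d_o2 = 66.000 cm gives d_i2 = 16.189 cm.
m_2 = -(16.189)/(66.000) = -0.2453.
Total m = m_1 x m_2 = (5.0000)(-0.2453) = -1.2264.

-1.2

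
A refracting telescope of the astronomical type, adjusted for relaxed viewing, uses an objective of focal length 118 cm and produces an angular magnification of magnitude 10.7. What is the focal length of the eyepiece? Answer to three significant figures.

11.0 cm

|M| = f_obj/f_eye, so f_eye = f_obj/|M| = 118/10.7 = 11.028 cm.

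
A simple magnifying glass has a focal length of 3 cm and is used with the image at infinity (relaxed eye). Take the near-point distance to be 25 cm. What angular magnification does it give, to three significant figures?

8.33

M = D/f = 25/3 = 8.333.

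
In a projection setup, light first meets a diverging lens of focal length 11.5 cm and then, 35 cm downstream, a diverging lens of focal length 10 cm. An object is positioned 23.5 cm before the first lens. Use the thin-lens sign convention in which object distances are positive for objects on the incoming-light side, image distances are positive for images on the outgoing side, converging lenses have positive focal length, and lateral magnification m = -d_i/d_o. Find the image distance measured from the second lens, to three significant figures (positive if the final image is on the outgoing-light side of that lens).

-8.10 cm

First lens: d_i1 = 1/(1/(-11.5) - 1/23.5) = -7.721 cm.
With d_i1 < 0 the first image is virtual and lies on the object side; the object distance for lens 2 is d_o2 = 35 - (-7.721) = 42.721 cm.
Second lens: d_i2 = 1/(1/(-10) - 1/(42.721)) = -8.103 cm.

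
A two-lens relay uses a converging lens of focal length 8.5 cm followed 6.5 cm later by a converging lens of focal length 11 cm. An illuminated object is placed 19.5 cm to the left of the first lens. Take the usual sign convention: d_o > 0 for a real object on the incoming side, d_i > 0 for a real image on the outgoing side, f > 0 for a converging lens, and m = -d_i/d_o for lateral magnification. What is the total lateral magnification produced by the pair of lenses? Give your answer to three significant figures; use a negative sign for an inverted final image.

-0.434

First lens: d_i1 = 1/(1/8.5 - 1/19.5) = 15.068 cm.
m_1 = -(15.068)/19.5 = -0.7727.
Since 15.068 cm > 6.5 cm, the first image lies past the second lens and serves as a virtual object: d_o2 = L - d_i1 = -8.568 cm.
Second lens: d_i2 = 1/(1/11 - 1/(-8.568)) = 4.816 cm.
m_2 = -(4.816)/(-8.568) = 0.5621.
Overall magnification: m = m_1 m_2 = -0.4344.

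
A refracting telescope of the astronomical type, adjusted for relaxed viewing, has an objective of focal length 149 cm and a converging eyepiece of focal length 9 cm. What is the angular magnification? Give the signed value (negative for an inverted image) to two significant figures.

-17

M = -f_obj/f_eye = -149/(9) = -16.556.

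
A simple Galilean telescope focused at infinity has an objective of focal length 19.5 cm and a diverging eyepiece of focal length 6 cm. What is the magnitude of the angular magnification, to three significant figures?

|M| = f_obj/|f_eye| = 19.5/6 = 3.250.

3.25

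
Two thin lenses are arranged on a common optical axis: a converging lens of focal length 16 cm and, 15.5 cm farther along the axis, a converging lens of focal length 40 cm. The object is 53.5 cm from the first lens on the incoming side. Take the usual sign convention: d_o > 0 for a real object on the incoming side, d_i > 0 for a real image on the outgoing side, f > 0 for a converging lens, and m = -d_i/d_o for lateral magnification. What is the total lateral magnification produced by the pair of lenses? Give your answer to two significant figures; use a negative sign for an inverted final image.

Applying the thin-lens equation to the first lens, 1/16 = 1/53.5 + 1/d_i1, which gives d_i1 = 22.827 cm.
Its lateral magnification is m_1 = -d_i1/d_o1 = -(22.827)/53.5 = -0.4267.
Since 22.827 cm > 15.5 cm, the first image lies past the second lens and serves as a virtual object: d_o2 = L - d_i1 = -7.327 cm.
Applying the thin-lens equation again with f_2 = 40 cm and d_o2 = -7.327 cm gives d_i2 = 6.192 cm.
m_2 = -(6.192)/(-7.327) = 0.8452.
Total m = m_1 x m_2 = (-0.4267)(0.8452) = -0.3606.

-0.36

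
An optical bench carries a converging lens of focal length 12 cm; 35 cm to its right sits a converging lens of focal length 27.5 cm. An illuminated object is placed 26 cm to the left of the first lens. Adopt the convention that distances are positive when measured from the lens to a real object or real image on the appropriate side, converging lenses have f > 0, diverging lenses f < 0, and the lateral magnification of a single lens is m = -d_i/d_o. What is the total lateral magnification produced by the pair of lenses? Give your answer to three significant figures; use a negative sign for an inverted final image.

-1.59

Lens 1: 1/d_i1 = 1/f_1 - 1/d_o1 = 1/12 - 1/26 = 0.04487 cm^-1, so d_i1 = 22.286 cm.
m_1 = -(22.286)/26 = -0.8571.
That image sits 12.714 cm in front of the second lens, so d_o2 = 12.714 cm.
Lens 2: 1/d_i2 = 1/f_2 - 1/d_o2 = 1/27.5 - 1/(12.714) = -0.04229 cm^-1, so d_i2 = -23.647 cm.
m_2 = -(-23.647)/(12.714) = 1.8599.
Total m = m_1 x m_2 = (-0.8571)(1.8599) = -1.5942.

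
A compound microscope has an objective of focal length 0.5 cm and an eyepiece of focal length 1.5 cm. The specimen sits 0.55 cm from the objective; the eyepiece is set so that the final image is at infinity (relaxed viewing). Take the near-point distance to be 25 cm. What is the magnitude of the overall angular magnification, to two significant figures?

Objective: 1/d_i = 1/f_obj - 1/d_o = 1/0.5 - 1/0.55 = 0.18182 cm^-1, so d_i = 5.500 cm.
m_obj = -d_i/d_o = -5.500/0.55 = -10.000.
Eyepiece angular magnification (image at infinity): M_eye = D/f_e = 25/1.5 = 16.667.
Overall M = m_obj x M_eye = (-10.000)(16.667) = -166.67.
|M| = 166.67.

170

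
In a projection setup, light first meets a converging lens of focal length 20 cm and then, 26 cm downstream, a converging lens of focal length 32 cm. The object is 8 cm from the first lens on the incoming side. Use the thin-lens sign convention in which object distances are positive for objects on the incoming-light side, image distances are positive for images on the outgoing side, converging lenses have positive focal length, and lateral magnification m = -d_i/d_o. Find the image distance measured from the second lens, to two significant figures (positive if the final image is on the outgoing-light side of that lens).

170 cm

First lens: d_i1 = 1/(1/20 - 1/8) = -13.333 cm.
The intermediate image is virtual, 13.333 cm to the left of lens 1, so d_o2 = L - d_i1 = 26 - (-13.333) = 39.333 cm.
Second lens: d_i2 = 1/(1/32 - 1/(39.333)) = 171.636 cm.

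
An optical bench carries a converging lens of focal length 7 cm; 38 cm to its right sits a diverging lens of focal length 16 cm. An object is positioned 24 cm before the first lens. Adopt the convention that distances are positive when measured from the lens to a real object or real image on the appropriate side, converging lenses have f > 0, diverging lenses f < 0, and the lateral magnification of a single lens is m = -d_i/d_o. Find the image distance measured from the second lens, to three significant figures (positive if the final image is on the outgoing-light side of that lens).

Applying the thin-lens equation to the first lens, 1/7 = 1/24 + 1/d_i1, which gives d_i1 = 9.882 cm.
Object distance for lens 2: d_o2 = 38 - 9.882 = 28.118 cm.
Applying the thin-lens equation again with f_2 = -16 cm and d_o2 = 28.118 cm gives d_i2 = -10.197 cm.

-10.2 cm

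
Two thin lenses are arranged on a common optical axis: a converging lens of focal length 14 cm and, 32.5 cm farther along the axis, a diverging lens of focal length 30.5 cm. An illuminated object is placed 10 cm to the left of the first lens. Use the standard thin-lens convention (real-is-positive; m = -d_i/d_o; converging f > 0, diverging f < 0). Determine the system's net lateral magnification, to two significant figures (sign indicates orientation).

Lens 1: 1/d_i1 = 1/f_1 - 1/d_o1 = 1/14 - 1/10 = -0.02857 cm^-1, so d_i1 = -35.000 cm.
m_1 = -(-35.000)/10 = 3.5000.
With d_i1 < 0 the first image is virtual and lies on the object side; the object distance for lens 2 is d_o2 = 32.5 - (-35.000) = 67.500 cm.
Lens 2: 1/d_i2 = 1/f_2 - 1/d_o2 = 1/(-30.5) - 1/(67.500) = -0.04760 cm^-1, so d_i2 = -21.008 cm.
m_2 = -(-21.008)/(67.500) = 0.3112.
Total m = m_1 x m_2 = (3.5000)(0.3112) = 1.0893.

1.1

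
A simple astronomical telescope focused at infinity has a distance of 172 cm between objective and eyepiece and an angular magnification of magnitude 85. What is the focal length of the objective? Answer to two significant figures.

170 cm

In normal adjustment the tube length equals f_obj + f_eye and |M| = f_obj/f_eye.
So f_obj = 85 f_eye and 85 f_eye + f_eye = 172 cm, giving f_eye = 172/86 = 2.000 cm and f_obj = 170.000 cm.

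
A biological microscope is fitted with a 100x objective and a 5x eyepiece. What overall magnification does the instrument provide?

500

The overall magnification of a compound microscope is the product of the objective and eyepiece magnifications:
M = M_obj x M_eye = 100 x 5 = 500.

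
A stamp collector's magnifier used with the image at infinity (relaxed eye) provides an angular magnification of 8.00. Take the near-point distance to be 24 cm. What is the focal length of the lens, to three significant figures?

For the image at infinity, M = D/f.
f = D/M = 24/8.0 = 3.000 cm.

3.00 cm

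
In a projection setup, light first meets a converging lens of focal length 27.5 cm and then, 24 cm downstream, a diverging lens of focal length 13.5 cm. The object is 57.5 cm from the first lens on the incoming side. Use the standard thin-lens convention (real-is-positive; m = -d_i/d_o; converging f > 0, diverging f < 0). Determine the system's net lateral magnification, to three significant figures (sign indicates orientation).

0.814

First lens: d_i1 = 1/(1/27.5 - 1/57.5) = 52.708 cm.
m_1 = -(52.708)/57.5 = -0.9167.
Since 52.708 cm > 24 cm, the first image lies past the second lens and serves as a virtual object: d_o2 = L - d_i1 = -28.708 cm.
Second lens: d_i2 = 1/(1/(-13.5) - 1/(-28.708)) = -25.484 cm.
m_2 = -(-25.484)/(-28.708) = -0.8877.
The system's lateral magnification is m_1 m_2 = (-0.9167)(-0.8877) = 0.8137.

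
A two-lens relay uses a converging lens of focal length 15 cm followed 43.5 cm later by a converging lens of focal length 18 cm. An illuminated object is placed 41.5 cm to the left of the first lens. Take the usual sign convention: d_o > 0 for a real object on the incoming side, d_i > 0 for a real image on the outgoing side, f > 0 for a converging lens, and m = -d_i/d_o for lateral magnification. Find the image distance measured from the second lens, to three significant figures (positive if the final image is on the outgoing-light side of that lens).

Lens 1: 1/d_i1 = 1/f_1 - 1/d_o1 = 1/15 - 1/41.5 = 0.04257 cm^-1, so d_i1 = 23.491 cm.
Object distance for lens 2: d_o2 = 43.5 - 23.491 = 20.009 cm.
Lens 2: 1/d_i2 = 1/f_2 - 1/d_o2 = 1/18 - 1/(20.009) = 0.00558 cm^-1, so d_i2 = 179.239 cm.

179 cm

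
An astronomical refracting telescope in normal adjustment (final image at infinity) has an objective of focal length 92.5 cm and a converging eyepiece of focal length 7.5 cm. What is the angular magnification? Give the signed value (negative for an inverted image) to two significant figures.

-12

M = -f_obj/f_eye = -92.5/(7.5) = -12.333.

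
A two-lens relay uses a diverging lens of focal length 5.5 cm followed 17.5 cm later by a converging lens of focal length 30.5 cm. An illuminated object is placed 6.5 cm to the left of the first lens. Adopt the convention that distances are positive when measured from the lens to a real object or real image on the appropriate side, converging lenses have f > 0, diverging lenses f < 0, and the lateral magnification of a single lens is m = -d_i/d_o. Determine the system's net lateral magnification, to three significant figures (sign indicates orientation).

1.40

Lens 1: 1/d_i1 = 1/f_1 - 1/d_o1 = 1/(-5.5) - 1/6.5 = -0.33566 cm^-1, so d_i1 = -2.979 cm.
m_1 = -(-2.979)/6.5 = 0.4583.
With d_i1 < 0 the first image is virtual and lies on the object side; the object distance for lens 2 is d_o2 = 17.5 - (-2.979) = 20.479 cm.
Lens 2: 1/d_i2 = 1/f_2 - 1/d_o2 = 1/30.5 - 1/(20.479) = -0.01604 cm^-1, so d_i2 = -62.332 cm.
m_2 = -(-62.332)/(20.479) = 3.0437.
The system's lateral magnification is m_1 m_2 = (0.4583)(3.0437) = 1.3950.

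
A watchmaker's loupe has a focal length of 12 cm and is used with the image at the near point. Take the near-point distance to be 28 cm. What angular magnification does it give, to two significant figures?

M = 1 + D/f = 1 + 28/12 = 3.333.

3.3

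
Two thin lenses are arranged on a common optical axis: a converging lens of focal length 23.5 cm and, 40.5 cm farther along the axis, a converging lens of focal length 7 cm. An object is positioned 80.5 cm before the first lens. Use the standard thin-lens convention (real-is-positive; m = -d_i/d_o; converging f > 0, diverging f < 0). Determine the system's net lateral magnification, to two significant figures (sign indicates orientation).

Lens 1: 1/d_i1 = 1/f_1 - 1/d_o1 = 1/23.5 - 1/80.5 = 0.03013 cm^-1, so d_i1 = 33.189 cm.
m_1 = -(33.189)/80.5 = -0.4123.
That image sits 7.311 cm in front of the second lens, so d_o2 = 7.311 cm.
Lens 2: 1/d_i2 = 1/f_2 - 1/d_o2 = 1/7 - 1/(7.311) = 0.00608 cm^-1, so d_i2 = 164.352 cm.
m_2 = -(164.352)/(7.311) = -22.4789.
Total m = m_1 x m_2 = (-0.4123)(-22.4789) = 9.2676.

9.3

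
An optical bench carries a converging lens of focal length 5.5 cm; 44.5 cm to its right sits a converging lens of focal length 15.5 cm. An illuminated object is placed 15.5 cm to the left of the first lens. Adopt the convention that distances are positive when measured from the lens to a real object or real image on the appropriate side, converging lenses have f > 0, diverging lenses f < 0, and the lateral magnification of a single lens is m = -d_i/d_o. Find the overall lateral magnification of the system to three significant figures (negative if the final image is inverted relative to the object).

0.416

Applying the thin-lens equation to the first lens, 1/5.5 = 1/15.5 + 1/d_i1, which gives d_i1 = 8.525 cm.
Its lateral magnification is m_1 = -d_i1/d_o1 = -(8.525)/15.5 = -0.5500.
That image sits 35.975 cm in front of the second lens, so d_o2 = 35.975 cm.
Applying the thin-lens equation again with f_2 = 15.5 cm and d_o2 = 35.975 cm gives d_i2 = 27.234 cm.
m_2 = -(27.234)/(35.975) = -0.7570.
Overall magnification: m = m_1 m_2 = 0.4164.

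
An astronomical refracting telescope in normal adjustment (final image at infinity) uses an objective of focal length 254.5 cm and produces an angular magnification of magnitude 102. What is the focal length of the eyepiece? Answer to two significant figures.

|M| = f_obj/f_eye, so f_eye = f_obj/|M| = 254.5/102.0 = 2.495 cm.

2.5 cm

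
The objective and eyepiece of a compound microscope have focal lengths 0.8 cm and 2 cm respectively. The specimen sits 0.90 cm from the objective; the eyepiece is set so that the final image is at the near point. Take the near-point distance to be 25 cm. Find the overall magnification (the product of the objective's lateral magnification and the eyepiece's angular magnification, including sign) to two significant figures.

-110

Objective: 1/d_i = 1/f_obj - 1/d_o = 1/0.8 - 1/0.90 = 0.13889 cm^-1, so d_i = 7.200 cm.
m_obj = -d_i/d_o = -7.200/0.90 = -8.000.
Eyepiece angular magnification (image at near point): M_eye = 1 + D/f_e = 1 + 25/2 = 13.500.
Overall M = m_obj x M_eye = (-8.000)(13.500) = -108.00.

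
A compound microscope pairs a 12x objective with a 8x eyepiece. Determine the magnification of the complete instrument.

The overall magnification of a compound microscope is the product of the objective and eyepiece magnifications:
M = M_obj x M_eye = 12 x 8 = 96.

96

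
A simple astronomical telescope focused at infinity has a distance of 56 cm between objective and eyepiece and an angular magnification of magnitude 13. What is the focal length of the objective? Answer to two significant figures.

In normal adjustment the tube length equals f_obj + f_eye and |M| = f_obj/f_eye.
So f_obj = 13 f_eye and 13 f_eye + f_eye = 56 cm, giving f_eye = 56/14 = 4.000 cm and f_obj = 52.000 cm.

52 cm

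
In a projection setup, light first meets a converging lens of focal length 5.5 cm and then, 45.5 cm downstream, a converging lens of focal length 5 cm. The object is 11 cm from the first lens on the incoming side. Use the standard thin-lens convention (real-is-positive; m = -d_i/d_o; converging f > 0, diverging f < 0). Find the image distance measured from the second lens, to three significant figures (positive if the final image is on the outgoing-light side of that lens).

5.85 cm

Lens 1: 1/d_i1 = 1/f_1 - 1/d_o1 = 1/5.5 - 1/11 = 0.09091 cm^-1, so d_i1 = 11.000 cm.
The intermediate image is 11.000 cm to the right of lens 1, so d_o2 = L - d_i1 = 45.5 - 11.000 = 34.500 cm.
Lens 2: 1/d_i2 = 1/f_2 - 1/d_o2 = 1/5 - 1/(34.500) = 0.17101 cm^-1, so d_i2 = 5.847 cm.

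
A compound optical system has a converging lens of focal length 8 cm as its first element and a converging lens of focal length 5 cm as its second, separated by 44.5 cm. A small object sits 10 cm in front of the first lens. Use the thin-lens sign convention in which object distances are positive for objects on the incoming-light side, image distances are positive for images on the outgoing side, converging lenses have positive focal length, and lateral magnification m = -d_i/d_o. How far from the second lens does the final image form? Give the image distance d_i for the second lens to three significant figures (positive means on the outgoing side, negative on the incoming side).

-45.0 cm

First lens: d_i1 = 1/(1/8 - 1/10) = 40.000 cm.
That image sits 4.500 cm in front of the second lens, so d_o2 = 4.500 cm.
Second lens: d_i2 = 1/(1/5 - 1/(4.500)) = -45.000 cm.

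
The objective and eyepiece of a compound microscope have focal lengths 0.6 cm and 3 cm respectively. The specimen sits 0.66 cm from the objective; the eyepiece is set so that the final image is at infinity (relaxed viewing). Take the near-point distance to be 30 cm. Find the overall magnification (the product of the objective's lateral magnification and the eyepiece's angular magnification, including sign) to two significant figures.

Objective: 1/d_i = 1/f_obj - 1/d_o = 1/0.6 - 1/0.66 = 0.15152 cm^-1, so d_i = 6.600 cm.
m_obj = -d_i/d_o = -6.600/0.66 = -10.000.
Eyepiece angular magnification (image at infinity): M_eye = D/f_e = 30/3 = 10.000.
Overall M = m_obj x M_eye = (-10.000)(10.000) = -100.00.

-100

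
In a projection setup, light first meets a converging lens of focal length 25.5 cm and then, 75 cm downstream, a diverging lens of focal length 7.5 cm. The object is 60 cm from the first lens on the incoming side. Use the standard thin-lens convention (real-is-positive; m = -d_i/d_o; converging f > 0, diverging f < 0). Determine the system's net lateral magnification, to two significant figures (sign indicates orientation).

Applying the thin-lens equation to the first lens, 1/25.5 = 1/60 + 1/d_i1, which gives d_i1 = 44.348 cm.
Its lateral magnification is m_1 = -d_i1/d_o1 = -(44.348)/60 = -0.7391.
The intermediate image is 44.348 cm to the right of lens 1, so d_o2 = L - d_i1 = 75 - 44.348 = 30.652 cm.
Applying the thin-lens equation again with f_2 = -7.5 cm and d_o2 = 30.652 cm gives d_i2 = -6.026 cm.
m_2 = -(-6.026)/(30.652) = 0.1966.
Overall magnification: m = m_1 m_2 = -0.1453.

-0.15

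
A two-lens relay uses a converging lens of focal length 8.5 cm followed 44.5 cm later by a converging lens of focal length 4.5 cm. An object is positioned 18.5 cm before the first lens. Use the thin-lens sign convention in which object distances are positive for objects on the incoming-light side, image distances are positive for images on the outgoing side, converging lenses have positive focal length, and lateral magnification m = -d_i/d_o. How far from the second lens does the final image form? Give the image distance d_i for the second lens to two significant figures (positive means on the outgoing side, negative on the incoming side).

5.3 cm

Applying the thin-lens equation to the first lens, 1/8.5 = 1/18.5 + 1/d_i1, which gives d_i1 = 15.725 cm.
Object distance for lens 2: d_o2 = 44.5 - 15.725 = 28.775 cm.
Applying the thin-lens equation again with f_2 = 4.5 cm and d_o2 = 28.775 cm gives d_i2 = 5.334 cm.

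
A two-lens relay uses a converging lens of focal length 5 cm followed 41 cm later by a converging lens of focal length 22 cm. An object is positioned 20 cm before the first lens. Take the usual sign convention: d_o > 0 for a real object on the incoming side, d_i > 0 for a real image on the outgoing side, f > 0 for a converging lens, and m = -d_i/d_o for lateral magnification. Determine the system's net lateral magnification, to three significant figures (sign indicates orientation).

First lens: d_i1 = 1/(1/5 - 1/20) = 6.667 cm.
m_1 = -(6.667)/20 = -0.3333.
That image sits 34.333 cm in front of the second lens, so d_o2 = 34.333 cm.
Second lens: d_i2 = 1/(1/22 - 1/(34.333)) = 61.243 cm.
m_2 = -(61.243)/(34.333) = -1.7838.
The system's lateral magnification is m_1 m_2 = (-0.3333)(-1.7838) = 0.5946.

0.595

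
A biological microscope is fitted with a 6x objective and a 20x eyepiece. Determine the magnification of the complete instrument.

120

The overall magnification of a compound microscope is the product of the objective and eyepiece magnifications:
M = M_obj x M_eye = 6 x 20 = 120.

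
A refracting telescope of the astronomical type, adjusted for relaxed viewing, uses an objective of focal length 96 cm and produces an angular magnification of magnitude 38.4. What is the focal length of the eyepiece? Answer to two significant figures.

|M| = f_obj/f_eye, so f_eye = f_obj/|M| = 96/38.4 = 2.500 cm.

2.5 cm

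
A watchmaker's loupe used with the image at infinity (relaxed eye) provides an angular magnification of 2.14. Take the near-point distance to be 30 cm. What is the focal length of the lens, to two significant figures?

For the image at infinity, M = D/f.
f = D/M = 30/2.14 = 14.019 cm.

14 cm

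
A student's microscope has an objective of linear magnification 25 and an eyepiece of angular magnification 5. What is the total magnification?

125

The overall magnification of a compound microscope is the product of the objective and eyepiece magnifications:
M = M_obj x M_eye = 25 x 5 = 125.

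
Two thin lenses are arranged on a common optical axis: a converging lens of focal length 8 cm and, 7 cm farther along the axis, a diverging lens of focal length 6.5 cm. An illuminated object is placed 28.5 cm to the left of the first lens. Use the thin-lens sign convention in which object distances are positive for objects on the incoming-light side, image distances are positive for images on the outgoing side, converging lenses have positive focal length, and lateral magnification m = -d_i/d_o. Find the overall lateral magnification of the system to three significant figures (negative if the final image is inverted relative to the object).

Lens 1: 1/d_i1 = 1/f_1 - 1/d_o1 = 1/8 - 1/28.5 = 0.08991 cm^-1, so d_i1 = 11.122 cm.
m_1 = -(11.122)/28.5 = -0.3902.
Since 11.122 cm > 7 cm, the first image lies past the second lens and serves as a virtual object: d_o2 = L - d_i1 = -4.122 cm.
Lens 2: 1/d_i2 = 1/f_2 - 1/d_o2 = 1/(-6.5) - 1/(-4.122) = 0.08876 cm^-1, so d_i2 = 11.267 cm.
m_2 = -(11.267)/(-4.122) = 2.7333.
Overall magnification: m = m_1 m_2 = -1.0667.

-1.07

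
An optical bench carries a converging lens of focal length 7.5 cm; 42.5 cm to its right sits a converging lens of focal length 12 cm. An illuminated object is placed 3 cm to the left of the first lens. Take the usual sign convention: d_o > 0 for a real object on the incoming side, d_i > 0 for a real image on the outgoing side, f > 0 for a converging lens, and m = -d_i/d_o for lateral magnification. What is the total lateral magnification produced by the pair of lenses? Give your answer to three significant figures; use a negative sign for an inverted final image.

Applying the thin-lens equation to the first lens, 1/7.5 = 1/3 + 1/d_i1, which gives d_i1 = -5.000 cm.
Its lateral magnification is m_1 = -d_i1/d_o1 = -(-5.000)/3 = 1.6667.
The intermediate image is virtual, 5.000 cm to the left of lens 1, so d_o2 = L - d_i1 = 42.5 - (-5.000) = 47.500 cm.
Applying the thin-lens equation again with f_2 = 12 cm and d_o2 = 47.500 cm gives d_i2 = 16.056 cm.
m_2 = -(16.056)/(47.500) = -0.3380.
Total m = m_1 x m_2 = (1.6667)(-0.3380) = -0.5634.

-0.563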